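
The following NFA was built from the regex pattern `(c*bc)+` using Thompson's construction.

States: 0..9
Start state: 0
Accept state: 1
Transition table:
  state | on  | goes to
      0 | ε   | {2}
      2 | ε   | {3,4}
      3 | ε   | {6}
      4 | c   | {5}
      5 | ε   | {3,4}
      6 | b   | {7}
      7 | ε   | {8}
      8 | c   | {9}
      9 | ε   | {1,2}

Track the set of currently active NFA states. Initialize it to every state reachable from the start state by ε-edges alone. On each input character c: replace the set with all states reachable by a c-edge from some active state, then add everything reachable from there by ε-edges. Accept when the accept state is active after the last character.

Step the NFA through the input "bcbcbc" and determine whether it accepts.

start: ε-closure({0}) = {0,2,3,4,6}
'b' @ 1: {7,8}
'c' @ 2: {1,2,3,4,6,9}  (accept∈set)
'b' @ 3: {7,8}
'c' @ 4: {1,2,3,4,6,9}  (accept∈set)
'b' @ 5: {7,8}
'c' @ 6: {1,2,3,4,6,9}  (accept∈set)
final: {1,2,3,4,6,9}; accept 1 in set

Answer: ACCEPT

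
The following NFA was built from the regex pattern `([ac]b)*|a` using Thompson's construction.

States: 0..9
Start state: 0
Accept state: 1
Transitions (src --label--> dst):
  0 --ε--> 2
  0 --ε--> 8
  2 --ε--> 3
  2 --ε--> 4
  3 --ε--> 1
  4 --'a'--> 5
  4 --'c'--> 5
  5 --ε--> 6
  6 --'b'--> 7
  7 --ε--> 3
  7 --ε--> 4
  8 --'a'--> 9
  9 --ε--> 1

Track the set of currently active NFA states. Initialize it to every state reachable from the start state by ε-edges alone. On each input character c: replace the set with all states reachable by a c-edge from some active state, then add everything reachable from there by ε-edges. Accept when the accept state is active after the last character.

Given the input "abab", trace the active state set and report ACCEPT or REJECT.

start: ε-closure({0}) = {0,1,2,3,4,8}
'a' @ 1: {1,5,6,9}  [accepting]
'b' @ 2: {1,3,4,7}  [accepting]
'a' @ 3: {5,6}
'b' @ 4: {1,3,4,7}  [accepting]
after full input: {1,3,4,7}  (accept=1 in)

Answer: ACCEPT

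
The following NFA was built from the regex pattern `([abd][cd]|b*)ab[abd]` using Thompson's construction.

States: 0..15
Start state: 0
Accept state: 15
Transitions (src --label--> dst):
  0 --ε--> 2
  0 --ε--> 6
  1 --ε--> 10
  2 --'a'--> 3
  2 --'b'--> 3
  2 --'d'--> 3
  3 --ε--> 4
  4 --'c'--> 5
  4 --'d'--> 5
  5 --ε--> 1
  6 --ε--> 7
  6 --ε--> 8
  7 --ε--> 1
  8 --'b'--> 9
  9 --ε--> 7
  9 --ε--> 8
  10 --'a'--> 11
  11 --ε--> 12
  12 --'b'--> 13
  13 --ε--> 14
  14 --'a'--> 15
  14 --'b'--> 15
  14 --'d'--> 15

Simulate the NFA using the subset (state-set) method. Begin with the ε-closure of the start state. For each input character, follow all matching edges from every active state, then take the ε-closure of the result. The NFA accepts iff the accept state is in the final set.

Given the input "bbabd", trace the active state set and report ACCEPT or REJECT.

initial (ε-close {0}): {0,1,2,6,7,8,10}
'b' @ 1: {1,3,4,7,8,9,10}
'b' @ 2: {1,7,8,9,10}
'a' @ 3: {11,12}
'b' @ 4: {13,14}
'd' @ 5: {15}  [accepting]
end set {15} — state 15 in

Answer: ACCEPT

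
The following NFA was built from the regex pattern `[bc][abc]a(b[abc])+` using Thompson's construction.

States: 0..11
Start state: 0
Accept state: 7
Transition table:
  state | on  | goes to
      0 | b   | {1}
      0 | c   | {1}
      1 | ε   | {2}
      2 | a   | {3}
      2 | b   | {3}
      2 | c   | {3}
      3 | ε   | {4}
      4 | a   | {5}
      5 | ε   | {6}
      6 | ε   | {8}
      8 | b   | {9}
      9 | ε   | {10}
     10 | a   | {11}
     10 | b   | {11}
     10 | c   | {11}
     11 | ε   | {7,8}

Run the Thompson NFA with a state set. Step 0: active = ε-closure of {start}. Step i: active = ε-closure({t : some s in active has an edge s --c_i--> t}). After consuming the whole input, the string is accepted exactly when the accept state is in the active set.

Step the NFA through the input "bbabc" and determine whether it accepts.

Answer: ACCEPT

Steps:
S₀ = ε-closure({0}) = {0}
'b' @ 1: {1,2}
'b' @ 2: {3,4}
'a' @ 3: {5,6,8}
'b' @ 4: {9,10}
'c' @ 5: {7,8,11}  ✓accept
final: {7,8,11}; accept 7 in set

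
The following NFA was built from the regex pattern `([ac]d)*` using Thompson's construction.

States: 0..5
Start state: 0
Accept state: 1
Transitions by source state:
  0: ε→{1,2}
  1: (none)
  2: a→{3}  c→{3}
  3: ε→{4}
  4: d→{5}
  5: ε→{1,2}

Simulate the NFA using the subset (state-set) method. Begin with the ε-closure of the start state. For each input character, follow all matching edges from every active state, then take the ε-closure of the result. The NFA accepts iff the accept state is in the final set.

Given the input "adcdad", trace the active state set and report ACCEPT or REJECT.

start: ε-closure({0}) = {0,1,2}
'a' @ 1: {3,4}
'd' @ 2: {1,2,5}  (accept∈set)
'c' @ 3: {3,4}
'd' @ 4: {1,2,5}  (accept∈set)
'a' @ 5: {3,4}
'd' @ 6: {1,2,5}  (accept∈set)
after full input: {1,2,5}  (accept=1 in)

Answer: ACCEPT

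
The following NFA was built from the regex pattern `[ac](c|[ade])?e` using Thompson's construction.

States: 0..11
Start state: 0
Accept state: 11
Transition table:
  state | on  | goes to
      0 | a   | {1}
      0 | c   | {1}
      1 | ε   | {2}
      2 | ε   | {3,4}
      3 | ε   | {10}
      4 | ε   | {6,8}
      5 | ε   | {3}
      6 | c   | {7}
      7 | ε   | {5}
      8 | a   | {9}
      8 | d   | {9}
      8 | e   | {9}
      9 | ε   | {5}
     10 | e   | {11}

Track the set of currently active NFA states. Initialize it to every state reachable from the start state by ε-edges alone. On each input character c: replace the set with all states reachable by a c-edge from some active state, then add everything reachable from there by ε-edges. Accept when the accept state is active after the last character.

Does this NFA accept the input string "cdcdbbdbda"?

Answer: REJECT

Steps:
initial (ε-close {0}): {0}
'c' @ 1: {1,2,3,4,6,8,10}
'd' @ 2: {3,5,9,10}
'c' @ 3: {}  — dead — no transitions
rest 'dbbdbda' ignored (set empty)
final: {}; accept 11 not in set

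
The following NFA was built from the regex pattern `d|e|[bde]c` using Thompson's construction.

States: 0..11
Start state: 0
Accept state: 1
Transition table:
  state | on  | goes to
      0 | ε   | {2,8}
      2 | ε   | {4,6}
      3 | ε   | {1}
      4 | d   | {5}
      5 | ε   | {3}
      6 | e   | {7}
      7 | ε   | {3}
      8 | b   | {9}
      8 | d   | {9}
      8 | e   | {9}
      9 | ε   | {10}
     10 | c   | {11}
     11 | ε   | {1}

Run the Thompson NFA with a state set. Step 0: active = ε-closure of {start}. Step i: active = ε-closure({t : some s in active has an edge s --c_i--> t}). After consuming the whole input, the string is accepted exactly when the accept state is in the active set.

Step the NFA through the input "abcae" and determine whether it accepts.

Answer: REJECT

Trace:
initial (ε-close {0}): {0,2,4,6,8}
'a' @ 1: {}  — state set empty
rest 'bcae' ignored (set empty)
end set {} — state 1 not in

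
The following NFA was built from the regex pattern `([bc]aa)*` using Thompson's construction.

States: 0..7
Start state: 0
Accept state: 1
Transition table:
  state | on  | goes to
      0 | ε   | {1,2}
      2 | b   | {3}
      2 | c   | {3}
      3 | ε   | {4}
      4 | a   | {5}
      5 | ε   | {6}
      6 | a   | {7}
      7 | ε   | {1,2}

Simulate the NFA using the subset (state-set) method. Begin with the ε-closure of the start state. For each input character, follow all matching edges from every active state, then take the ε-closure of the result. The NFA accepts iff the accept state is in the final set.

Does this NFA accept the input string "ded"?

start: ε-closure({0}) = {0,1,2}
'd' @ 1: {}  — dead — no transitions
rest 'ed' ignored (set empty)
after full input: {}  (accept=1 not in)

Answer: REJECT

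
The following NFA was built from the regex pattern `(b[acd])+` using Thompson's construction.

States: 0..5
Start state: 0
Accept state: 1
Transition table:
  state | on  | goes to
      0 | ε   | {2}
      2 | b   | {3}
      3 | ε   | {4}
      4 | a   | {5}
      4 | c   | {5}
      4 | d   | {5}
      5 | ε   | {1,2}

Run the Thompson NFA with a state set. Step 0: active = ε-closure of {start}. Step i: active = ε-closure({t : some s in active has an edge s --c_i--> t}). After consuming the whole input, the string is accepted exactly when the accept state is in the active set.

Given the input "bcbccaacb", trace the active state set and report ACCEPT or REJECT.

Answer: REJECT

Derivation:
S₀ = ε-closure({0}) = {0,2}
'b' @ 1: {3,4}
'c' @ 2: {1,2,5}  [accepting]
'b' @ 3: {3,4}
'c' @ 4: {1,2,5}  [accepting]
'c' @ 5: {}  — state set empty
rest 'aacb' ignored (set empty)
end set {} — state 1 not in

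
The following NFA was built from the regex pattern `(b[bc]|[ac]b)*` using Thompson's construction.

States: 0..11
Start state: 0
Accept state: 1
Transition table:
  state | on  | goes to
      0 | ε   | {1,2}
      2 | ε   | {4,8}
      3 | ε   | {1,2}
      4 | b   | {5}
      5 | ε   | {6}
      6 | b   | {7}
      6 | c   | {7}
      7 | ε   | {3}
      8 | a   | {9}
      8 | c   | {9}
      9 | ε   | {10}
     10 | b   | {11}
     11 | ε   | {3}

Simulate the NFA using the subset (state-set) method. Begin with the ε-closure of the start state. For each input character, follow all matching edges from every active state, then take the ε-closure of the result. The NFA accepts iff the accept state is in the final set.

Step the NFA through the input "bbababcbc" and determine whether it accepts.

start: ε-closure({0}) = {0,1,2,4,8}
'b' @ 1: {5,6}
'b' @ 2: {1,2,3,4,7,8}  [accepting]
'a' @ 3: {9,10}
'b' @ 4: {1,2,3,4,8,11}  [accepting]
'a' @ 5: {9,10}
'b' @ 6: {1,2,3,4,8,11}  [accepting]
'c' @ 7: {9,10}
'b' @ 8: {1,2,3,4,8,11}  [accepting]
'c' @ 9: {9,10}
after full input: {9,10}  (accept=1 not in)

Answer: REJECT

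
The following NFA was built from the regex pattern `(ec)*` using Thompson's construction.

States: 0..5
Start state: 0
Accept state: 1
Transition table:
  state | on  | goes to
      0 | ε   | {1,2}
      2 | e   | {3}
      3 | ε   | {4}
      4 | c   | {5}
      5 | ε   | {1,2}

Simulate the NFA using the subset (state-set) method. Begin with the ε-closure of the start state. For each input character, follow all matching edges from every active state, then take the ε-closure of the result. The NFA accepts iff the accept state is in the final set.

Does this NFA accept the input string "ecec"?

start: ε-closure({0}) = {0,1,2}
'e' @ 1: {3,4}
'c' @ 2: {1,2,5}  (accept∈set)
'e' @ 3: {3,4}
'c' @ 4: {1,2,5}  (accept∈set)
end set {1,2,5} — state 1 in

Answer: ACCEPT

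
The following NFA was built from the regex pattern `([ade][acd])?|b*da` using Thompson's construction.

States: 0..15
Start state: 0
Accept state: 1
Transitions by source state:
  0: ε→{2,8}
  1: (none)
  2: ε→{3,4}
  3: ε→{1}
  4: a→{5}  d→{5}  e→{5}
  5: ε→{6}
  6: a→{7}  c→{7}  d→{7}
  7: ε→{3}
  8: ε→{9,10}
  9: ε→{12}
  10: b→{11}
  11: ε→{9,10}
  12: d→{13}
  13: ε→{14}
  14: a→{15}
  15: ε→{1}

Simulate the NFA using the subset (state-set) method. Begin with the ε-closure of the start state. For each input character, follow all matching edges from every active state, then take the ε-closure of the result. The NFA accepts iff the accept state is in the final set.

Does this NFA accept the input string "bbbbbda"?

start: ε-closure({0}) = {0,1,2,3,4,8,9,10,12}
'b' @ 1: {9,10,11,12}
'b' @ 2: {9,10,11,12}
'b' @ 3: {9,10,11,12}
'b' @ 4: {9,10,11,12}
'b' @ 5: {9,10,11,12}
'd' @ 6: {13,14}
'a' @ 7: {1,15}  ✓accept
end set {1,15} — state 1 in

Answer: ACCEPT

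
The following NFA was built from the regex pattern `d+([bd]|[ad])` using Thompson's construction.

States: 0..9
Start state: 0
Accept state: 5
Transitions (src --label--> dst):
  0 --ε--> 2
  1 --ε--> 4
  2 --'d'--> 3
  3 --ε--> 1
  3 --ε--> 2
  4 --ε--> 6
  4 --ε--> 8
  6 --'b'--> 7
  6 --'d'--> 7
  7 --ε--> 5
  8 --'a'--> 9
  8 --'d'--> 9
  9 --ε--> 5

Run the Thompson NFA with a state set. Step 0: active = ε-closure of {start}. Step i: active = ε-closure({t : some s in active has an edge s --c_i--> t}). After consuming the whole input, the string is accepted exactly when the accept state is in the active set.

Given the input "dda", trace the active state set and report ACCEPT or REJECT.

S₀ = ε-closure({0}) = {0,2}
'd' @ 1: {1,2,3,4,6,8}
'd' @ 2: {1,2,3,4,5,6,7,8,9}  ✓accept
'a' @ 3: {5,9}  ✓accept
end set {5,9} — state 5 in

Answer: ACCEPT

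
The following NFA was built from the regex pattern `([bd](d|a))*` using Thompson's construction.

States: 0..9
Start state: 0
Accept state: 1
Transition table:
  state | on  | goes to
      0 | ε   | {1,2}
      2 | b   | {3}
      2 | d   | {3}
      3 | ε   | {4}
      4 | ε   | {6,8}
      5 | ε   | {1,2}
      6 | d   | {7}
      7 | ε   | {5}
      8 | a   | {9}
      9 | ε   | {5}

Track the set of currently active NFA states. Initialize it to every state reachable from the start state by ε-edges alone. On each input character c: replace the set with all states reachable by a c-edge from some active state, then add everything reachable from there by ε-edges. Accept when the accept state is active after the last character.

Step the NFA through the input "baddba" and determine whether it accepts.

initial (ε-close {0}): {0,1,2}
'b' @ 1: {3,4,6,8}
'a' @ 2: {1,2,5,9}  ✓accept
'd' @ 3: {3,4,6,8}
'd' @ 4: {1,2,5,7}  ✓accept
'b' @ 5: {3,4,6,8}
'a' @ 6: {1,2,5,9}  ✓accept
end set {1,2,5,9} — state 1 in

Answer: ACCEPT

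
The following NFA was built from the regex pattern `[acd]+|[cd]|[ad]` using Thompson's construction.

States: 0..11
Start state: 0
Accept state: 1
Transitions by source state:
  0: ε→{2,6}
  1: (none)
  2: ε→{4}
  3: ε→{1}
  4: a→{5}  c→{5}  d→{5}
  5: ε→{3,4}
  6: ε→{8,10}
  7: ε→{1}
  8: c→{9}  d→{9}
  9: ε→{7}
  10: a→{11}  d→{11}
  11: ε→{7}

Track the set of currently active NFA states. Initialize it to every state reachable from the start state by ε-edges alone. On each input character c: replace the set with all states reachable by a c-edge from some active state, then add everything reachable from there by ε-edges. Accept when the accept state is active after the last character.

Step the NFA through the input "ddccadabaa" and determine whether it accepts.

Answer: REJECT

Steps:
initial (ε-close {0}): {0,2,4,6,8,10}
'd' @ 1: {1,3,4,5,7,9,11}  [accepting]
'd' @ 2: {1,3,4,5}  [accepting]
'c' @ 3: {1,3,4,5}  [accepting]
'c' @ 4: {1,3,4,5}  [accepting]
'a' @ 5: {1,3,4,5}  [accepting]
'd' @ 6: {1,3,4,5}  [accepting]
'a' @ 7: {1,3,4,5}  [accepting]
'b' @ 8: {}  — dead — no transitions
rest 'aa' ignored (set empty)
end set {} — state 1 not in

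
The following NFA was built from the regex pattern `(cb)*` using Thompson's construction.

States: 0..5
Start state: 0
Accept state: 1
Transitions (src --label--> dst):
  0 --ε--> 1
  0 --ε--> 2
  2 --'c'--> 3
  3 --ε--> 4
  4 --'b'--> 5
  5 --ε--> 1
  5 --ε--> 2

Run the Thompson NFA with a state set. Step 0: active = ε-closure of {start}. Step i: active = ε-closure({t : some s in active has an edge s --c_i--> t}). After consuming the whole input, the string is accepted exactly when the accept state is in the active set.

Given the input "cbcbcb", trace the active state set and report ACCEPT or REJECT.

initial (ε-close {0}): {0,1,2}
'c' @ 1: {3,4}
'b' @ 2: {1,2,5}  [accepting]
'c' @ 3: {3,4}
'b' @ 4: {1,2,5}  [accepting]
'c' @ 5: {3,4}
'b' @ 6: {1,2,5}  [accepting]
end set {1,2,5} — state 1 in

Answer: ACCEPT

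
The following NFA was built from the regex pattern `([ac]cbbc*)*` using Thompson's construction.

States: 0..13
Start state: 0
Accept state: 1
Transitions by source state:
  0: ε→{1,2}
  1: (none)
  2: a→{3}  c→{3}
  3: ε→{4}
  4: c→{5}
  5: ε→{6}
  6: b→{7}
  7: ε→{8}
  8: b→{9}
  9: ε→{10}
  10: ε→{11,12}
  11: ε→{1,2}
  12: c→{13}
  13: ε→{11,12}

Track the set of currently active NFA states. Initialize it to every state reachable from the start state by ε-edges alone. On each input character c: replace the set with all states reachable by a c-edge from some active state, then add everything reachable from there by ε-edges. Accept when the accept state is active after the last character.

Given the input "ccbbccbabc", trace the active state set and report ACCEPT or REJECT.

initial (ε-close {0}): {0,1,2}
'c' @ 1: {3,4}
'c' @ 2: {5,6}
'b' @ 3: {7,8}
'b' @ 4: {1,2,9,10,11,12}  [accepting]
'c' @ 5: {1,2,3,4,11,12,13}  [accepting]
'c' @ 6: {1,2,3,4,5,6,11,12,13}  [accepting]
'b' @ 7: {7,8}
'a' @ 8: {}  — dead — no transitions
rest 'bc' ignored (set empty)
end set {} — state 1 not in

Answer: REJECT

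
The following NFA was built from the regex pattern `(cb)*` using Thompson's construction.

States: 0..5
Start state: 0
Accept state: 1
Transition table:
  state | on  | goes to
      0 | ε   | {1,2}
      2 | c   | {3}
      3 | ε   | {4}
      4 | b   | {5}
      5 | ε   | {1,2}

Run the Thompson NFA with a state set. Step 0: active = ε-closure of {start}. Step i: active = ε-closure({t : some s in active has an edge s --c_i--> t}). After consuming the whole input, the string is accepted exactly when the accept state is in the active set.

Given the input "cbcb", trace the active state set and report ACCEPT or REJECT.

start: ε-closure({0}) = {0,1,2}
'c' @ 1: {3,4}
'b' @ 2: {1,2,5}  (accept∈set)
'c' @ 3: {3,4}
'b' @ 4: {1,2,5}  (accept∈set)
end set {1,2,5} — state 1 in

Answer: ACCEPT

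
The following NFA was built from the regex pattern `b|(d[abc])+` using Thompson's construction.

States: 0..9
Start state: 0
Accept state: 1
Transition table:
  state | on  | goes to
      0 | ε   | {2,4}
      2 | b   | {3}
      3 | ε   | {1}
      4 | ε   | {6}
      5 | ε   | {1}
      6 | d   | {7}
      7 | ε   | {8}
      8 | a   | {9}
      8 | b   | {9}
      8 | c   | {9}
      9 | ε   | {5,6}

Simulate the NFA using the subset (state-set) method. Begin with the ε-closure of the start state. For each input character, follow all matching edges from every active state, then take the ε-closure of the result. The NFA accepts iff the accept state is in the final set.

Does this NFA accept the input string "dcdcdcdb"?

S₀ = ε-closure({0}) = {0,2,4,6}
'd' @ 1: {7,8}
'c' @ 2: {1,5,6,9}  (accept∈set)
'd' @ 3: {7,8}
'c' @ 4: {1,5,6,9}  (accept∈set)
'd' @ 5: {7,8}
'c' @ 6: {1,5,6,9}  (accept∈set)
'd' @ 7: {7,8}
'b' @ 8: {1,5,6,9}  (accept∈set)
end set {1,5,6,9} — state 1 in

Answer: ACCEPT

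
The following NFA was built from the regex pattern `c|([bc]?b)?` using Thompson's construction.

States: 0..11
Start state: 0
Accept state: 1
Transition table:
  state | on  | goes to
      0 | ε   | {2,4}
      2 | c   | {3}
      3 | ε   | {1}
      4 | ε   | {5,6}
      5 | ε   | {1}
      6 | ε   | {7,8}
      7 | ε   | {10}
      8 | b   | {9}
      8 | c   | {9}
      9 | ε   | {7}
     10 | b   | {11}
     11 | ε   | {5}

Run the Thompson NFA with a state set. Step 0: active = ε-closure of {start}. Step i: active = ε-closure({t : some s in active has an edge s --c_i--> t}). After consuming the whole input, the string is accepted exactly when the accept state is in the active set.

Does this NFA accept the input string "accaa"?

start: ε-closure({0}) = {0,1,2,4,5,6,7,8,10}
'a' @ 1: {}  — state set empty
rest 'ccaa' ignored (set empty)
after full input: {}  (accept=1 not in)

Answer: REJECT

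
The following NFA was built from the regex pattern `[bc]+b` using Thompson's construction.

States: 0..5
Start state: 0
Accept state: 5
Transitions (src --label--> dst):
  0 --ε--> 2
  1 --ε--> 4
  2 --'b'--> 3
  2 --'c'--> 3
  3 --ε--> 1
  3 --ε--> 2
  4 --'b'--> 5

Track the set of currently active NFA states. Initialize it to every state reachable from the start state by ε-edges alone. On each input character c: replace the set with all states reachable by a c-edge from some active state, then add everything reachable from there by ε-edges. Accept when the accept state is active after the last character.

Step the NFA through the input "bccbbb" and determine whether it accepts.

Answer: ACCEPT

Trace:
initial (ε-close {0}): {0,2}
'b' @ 1: {1,2,3,4}
'c' @ 2: {1,2,3,4}
'c' @ 3: {1,2,3,4}
'b' @ 4: {1,2,3,4,5}  (accept∈set)
'b' @ 5: {1,2,3,4,5}  (accept∈set)
'b' @ 6: {1,2,3,4,5}  (accept∈set)
final: {1,2,3,4,5}; accept 5 in set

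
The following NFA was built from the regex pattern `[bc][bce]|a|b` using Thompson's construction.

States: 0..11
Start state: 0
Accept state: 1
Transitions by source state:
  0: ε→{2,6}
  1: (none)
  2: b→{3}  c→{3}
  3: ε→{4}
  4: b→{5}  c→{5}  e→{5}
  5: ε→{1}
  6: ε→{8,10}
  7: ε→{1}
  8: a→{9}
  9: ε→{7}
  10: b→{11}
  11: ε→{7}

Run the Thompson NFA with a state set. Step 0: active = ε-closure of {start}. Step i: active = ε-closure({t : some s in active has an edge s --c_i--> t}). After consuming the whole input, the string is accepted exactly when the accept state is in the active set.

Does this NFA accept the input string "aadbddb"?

Answer: REJECT

Trace:
initial (ε-close {0}): {0,2,6,8,10}
'a' @ 1: {1,7,9}  (accept∈set)
'a' @ 2: {}  — dead — no transitions
rest 'dbddb' ignored (set empty)
end set {} — state 1 not in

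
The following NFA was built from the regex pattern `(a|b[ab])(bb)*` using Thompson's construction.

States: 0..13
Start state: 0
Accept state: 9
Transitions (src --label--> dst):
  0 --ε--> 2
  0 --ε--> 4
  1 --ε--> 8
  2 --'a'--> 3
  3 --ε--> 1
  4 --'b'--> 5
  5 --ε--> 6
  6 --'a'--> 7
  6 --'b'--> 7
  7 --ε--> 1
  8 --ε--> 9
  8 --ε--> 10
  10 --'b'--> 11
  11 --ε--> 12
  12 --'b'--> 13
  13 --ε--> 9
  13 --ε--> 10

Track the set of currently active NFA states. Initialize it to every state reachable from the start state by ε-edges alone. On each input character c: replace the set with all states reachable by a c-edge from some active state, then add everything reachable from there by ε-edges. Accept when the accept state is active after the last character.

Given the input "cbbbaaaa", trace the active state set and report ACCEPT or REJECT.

initial (ε-close {0}): {0,2,4}
'c' @ 1: {}  — state set empty
rest 'bbbaaaa' ignored (set empty)
final: {}; accept 9 not in set

Answer: REJECT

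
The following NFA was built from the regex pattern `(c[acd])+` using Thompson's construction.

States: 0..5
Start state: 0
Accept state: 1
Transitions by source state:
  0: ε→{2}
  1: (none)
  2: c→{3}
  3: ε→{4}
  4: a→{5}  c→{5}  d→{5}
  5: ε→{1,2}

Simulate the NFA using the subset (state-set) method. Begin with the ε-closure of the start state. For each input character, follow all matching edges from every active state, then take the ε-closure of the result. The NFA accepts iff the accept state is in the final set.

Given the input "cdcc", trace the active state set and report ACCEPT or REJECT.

initial (ε-close {0}): {0,2}
'c' @ 1: {3,4}
'd' @ 2: {1,2,5}  [accepting]
'c' @ 3: {3,4}
'c' @ 4: {1,2,5}  [accepting]
final: {1,2,5}; accept 1 in set

Answer: ACCEPT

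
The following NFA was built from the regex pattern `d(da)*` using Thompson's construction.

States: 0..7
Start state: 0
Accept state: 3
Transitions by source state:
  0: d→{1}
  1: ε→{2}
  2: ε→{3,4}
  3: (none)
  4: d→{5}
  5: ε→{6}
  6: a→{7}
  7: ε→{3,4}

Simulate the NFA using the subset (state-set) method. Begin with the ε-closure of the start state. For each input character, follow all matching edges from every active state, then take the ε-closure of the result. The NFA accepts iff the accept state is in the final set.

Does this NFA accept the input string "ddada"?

Answer: ACCEPT

Trace:
S₀ = ε-closure({0}) = {0}
'd' @ 1: {1,2,3,4}  (accept∈set)
'd' @ 2: {5,6}
'a' @ 3: {3,4,7}  (accept∈set)
'd' @ 4: {5,6}
'a' @ 5: {3,4,7}  (accept∈set)
final: {3,4,7}; accept 3 in set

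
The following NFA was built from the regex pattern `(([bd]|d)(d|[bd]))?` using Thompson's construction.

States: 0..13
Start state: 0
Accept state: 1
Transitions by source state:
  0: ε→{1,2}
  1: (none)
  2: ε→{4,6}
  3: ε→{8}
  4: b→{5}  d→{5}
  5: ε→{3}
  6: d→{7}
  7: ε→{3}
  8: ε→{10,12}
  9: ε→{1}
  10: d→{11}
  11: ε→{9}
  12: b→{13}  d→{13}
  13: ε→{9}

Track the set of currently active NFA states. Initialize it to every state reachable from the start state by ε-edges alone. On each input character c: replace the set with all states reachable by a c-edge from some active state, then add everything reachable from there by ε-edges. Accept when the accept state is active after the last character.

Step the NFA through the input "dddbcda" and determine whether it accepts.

Answer: REJECT

Derivation:
start: ε-closure({0}) = {0,1,2,4,6}
'd' @ 1: {3,5,7,8,10,12}
'd' @ 2: {1,9,11,13}  [accepting]
'd' @ 3: {}  — dead — no transitions
rest 'bcda' ignored (set empty)
final: {}; accept 1 not in set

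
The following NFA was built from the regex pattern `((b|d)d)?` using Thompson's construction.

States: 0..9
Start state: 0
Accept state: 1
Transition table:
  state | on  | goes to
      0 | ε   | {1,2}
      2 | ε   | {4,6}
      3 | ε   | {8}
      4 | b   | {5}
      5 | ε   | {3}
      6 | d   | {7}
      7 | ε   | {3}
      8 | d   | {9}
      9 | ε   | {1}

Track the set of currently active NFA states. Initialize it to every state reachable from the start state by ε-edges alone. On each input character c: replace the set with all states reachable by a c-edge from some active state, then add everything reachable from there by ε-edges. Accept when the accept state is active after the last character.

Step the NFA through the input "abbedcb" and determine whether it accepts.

Answer: REJECT

Derivation:
S₀ = ε-closure({0}) = {0,1,2,4,6}
'a' @ 1: {}  — state set empty
rest 'bbedcb' ignored (set empty)
final: {}; accept 1 not in set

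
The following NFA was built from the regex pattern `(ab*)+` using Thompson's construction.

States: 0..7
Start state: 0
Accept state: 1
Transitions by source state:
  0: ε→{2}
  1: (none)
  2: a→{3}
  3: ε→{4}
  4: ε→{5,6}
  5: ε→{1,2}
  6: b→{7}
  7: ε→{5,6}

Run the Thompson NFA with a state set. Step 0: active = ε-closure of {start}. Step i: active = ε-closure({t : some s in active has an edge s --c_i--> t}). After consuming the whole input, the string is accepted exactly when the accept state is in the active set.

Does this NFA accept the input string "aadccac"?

S₀ = ε-closure({0}) = {0,2}
'a' @ 1: {1,2,3,4,5,6}  ✓accept
'a' @ 2: {1,2,3,4,5,6}  ✓accept
'd' @ 3: {}  — state set empty
rest 'ccac' ignored (set empty)
after full input: {}  (accept=1 not in)

Answer: REJECT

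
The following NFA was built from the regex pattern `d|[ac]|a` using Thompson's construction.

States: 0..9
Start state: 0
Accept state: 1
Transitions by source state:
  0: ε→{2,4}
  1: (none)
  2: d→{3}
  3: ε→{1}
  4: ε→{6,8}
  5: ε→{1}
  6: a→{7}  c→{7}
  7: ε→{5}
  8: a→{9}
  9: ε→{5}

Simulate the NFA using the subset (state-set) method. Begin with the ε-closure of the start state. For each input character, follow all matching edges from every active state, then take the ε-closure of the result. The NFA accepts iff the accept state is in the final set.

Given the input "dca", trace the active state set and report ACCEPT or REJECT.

S₀ = ε-closure({0}) = {0,2,4,6,8}
'd' @ 1: {1,3}  [accepting]
'c' @ 2: {}  — dead — no transitions
rest 'a' ignored (set empty)
after full input: {}  (accept=1 not in)

Answer: REJECT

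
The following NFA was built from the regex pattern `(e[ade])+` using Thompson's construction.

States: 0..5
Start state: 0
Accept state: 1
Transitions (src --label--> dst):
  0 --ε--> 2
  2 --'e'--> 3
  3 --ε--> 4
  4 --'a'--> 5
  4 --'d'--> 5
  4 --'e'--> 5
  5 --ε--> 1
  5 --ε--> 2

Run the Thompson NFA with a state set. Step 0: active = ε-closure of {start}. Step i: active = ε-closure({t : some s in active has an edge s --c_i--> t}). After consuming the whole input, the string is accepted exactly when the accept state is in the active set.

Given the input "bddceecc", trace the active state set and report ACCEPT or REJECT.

start: ε-closure({0}) = {0,2}
'b' @ 1: {}  — no active states
rest 'ddceecc' ignored (set empty)
after full input: {}  (accept=1 not in)

Answer: REJECT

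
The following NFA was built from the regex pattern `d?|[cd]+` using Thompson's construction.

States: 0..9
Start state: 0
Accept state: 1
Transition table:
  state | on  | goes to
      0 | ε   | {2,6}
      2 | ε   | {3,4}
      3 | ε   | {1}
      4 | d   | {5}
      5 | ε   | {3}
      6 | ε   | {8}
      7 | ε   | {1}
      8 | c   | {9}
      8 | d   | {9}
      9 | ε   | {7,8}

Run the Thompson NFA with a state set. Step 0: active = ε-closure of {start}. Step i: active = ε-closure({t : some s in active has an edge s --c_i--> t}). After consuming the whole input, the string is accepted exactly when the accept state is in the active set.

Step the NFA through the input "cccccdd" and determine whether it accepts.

Answer: ACCEPT

Trace:
initial (ε-close {0}): {0,1,2,3,4,6,8}
'c' @ 1: {1,7,8,9}  ✓accept
'c' @ 2: {1,7,8,9}  ✓accept
'c' @ 3: {1,7,8,9}  ✓accept
'c' @ 4: {1,7,8,9}  ✓accept
'c' @ 5: {1,7,8,9}  ✓accept
'd' @ 6: {1,7,8,9}  ✓accept
'd' @ 7: {1,7,8,9}  ✓accept
final: {1,7,8,9}; accept 1 in set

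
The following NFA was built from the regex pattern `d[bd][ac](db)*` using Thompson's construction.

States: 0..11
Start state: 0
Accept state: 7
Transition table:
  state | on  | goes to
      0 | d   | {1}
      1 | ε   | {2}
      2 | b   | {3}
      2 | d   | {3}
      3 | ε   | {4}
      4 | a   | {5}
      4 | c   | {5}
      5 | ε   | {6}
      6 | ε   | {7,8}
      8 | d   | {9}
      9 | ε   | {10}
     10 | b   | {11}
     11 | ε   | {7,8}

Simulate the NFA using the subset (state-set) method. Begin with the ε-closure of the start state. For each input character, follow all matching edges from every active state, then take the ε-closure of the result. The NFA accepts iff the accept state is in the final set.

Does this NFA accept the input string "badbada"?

Answer: REJECT

Derivation:
S₀ = ε-closure({0}) = {0}
'b' @ 1: {}  — state set empty
rest 'adbada' ignored (set empty)
final: {}; accept 7 not in set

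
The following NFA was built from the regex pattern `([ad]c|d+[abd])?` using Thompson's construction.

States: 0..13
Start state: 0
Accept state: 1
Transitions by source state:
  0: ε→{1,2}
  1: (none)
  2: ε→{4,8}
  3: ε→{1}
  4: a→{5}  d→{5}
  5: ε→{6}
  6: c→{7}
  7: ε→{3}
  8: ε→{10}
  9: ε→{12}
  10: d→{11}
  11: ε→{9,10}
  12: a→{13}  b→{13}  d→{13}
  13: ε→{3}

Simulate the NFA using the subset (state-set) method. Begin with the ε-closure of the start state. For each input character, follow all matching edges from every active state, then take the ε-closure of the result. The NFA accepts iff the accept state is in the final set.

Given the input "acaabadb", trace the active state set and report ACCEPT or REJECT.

Answer: REJECT

Steps:
initial (ε-close {0}): {0,1,2,4,8,10}
'a' @ 1: {5,6}
'c' @ 2: {1,3,7}  [accepting]
'a' @ 3: {}  — state set empty
rest 'abadb' ignored (set empty)
end set {} — state 1 not in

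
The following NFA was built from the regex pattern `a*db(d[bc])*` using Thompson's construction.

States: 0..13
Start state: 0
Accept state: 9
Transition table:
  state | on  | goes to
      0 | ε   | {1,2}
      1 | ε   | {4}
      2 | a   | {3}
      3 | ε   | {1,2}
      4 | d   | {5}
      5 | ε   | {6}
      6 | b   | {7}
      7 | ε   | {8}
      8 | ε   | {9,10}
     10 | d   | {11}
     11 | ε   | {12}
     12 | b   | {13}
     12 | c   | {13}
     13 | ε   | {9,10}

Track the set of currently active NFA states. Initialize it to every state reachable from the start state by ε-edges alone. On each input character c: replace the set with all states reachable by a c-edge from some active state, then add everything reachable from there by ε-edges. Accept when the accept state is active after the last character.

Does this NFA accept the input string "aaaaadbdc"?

S₀ = ε-closure({0}) = {0,1,2,4}
'a' @ 1: {1,2,3,4}
'a' @ 2: {1,2,3,4}
'a' @ 3: {1,2,3,4}
'a' @ 4: {1,2,3,4}
'a' @ 5: {1,2,3,4}
'd' @ 6: {5,6}
'b' @ 7: {7,8,9,10}  ✓accept
'd' @ 8: {11,12}
'c' @ 9: {9,10,13}  ✓accept
after full input: {9,10,13}  (accept=9 in)

Answer: ACCEPT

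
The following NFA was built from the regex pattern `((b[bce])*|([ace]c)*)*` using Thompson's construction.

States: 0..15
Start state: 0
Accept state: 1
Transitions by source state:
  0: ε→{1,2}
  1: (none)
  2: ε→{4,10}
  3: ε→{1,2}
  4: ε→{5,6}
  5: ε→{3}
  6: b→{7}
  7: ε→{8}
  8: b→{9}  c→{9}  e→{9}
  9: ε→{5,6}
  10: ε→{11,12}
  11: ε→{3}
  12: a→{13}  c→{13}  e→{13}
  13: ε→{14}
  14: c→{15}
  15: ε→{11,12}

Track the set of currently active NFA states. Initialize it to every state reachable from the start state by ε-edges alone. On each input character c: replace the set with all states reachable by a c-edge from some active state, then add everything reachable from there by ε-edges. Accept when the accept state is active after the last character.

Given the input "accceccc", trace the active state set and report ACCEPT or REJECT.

initial (ε-close {0}): {0,1,2,3,4,5,6,10,11,12}
'a' @ 1: {13,14}
'c' @ 2: {1,2,3,4,5,6,10,11,12,15}  [accepting]
'c' @ 3: {13,14}
'c' @ 4: {1,2,3,4,5,6,10,11,12,15}  [accepting]
'e' @ 5: {13,14}
'c' @ 6: {1,2,3,4,5,6,10,11,12,15}  [accepting]
'c' @ 7: {13,14}
'c' @ 8: {1,2,3,4,5,6,10,11,12,15}  [accepting]
final: {1,2,3,4,5,6,10,11,12,15}; accept 1 in set

Answer: ACCEPT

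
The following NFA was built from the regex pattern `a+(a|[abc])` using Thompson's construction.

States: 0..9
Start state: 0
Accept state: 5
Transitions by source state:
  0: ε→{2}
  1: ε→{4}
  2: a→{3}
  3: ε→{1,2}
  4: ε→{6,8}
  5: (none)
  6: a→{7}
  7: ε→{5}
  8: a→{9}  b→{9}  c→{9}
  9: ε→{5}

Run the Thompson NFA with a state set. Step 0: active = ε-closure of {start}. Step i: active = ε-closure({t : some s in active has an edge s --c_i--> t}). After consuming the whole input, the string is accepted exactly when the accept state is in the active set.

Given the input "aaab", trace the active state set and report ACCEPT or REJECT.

initial (ε-close {0}): {0,2}
'a' @ 1: {1,2,3,4,6,8}
'a' @ 2: {1,2,3,4,5,6,7,8,9}  [accepting]
'a' @ 3: {1,2,3,4,5,6,7,8,9}  [accepting]
'b' @ 4: {5,9}  [accepting]
final: {5,9}; accept 5 in set

Answer: ACCEPT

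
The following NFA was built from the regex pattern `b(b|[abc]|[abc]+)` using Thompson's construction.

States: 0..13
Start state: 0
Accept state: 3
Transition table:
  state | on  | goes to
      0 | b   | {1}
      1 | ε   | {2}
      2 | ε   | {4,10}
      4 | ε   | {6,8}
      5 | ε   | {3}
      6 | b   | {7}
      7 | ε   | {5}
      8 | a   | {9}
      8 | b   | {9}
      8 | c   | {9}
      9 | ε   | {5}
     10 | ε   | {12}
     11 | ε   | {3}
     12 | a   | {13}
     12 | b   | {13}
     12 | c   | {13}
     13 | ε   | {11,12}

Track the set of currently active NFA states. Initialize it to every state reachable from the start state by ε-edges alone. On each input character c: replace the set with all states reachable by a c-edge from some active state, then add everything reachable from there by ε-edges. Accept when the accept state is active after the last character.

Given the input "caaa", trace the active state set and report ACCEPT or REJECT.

Answer: REJECT

Derivation:
start: ε-closure({0}) = {0}
'c' @ 1: {}  — dead — no transitions
rest 'aaa' ignored (set empty)
after full input: {}  (accept=3 not in)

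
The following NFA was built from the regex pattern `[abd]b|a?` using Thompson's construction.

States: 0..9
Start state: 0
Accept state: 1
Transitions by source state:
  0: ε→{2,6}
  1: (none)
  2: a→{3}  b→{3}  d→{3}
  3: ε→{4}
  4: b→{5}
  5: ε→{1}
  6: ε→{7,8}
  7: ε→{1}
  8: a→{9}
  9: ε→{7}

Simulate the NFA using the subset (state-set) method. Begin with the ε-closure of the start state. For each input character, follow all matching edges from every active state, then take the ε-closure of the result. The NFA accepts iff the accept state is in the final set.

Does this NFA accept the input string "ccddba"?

S₀ = ε-closure({0}) = {0,1,2,6,7,8}
'c' @ 1: {}  — no active states
rest 'cddba' ignored (set empty)
after full input: {}  (accept=1 not in)

Answer: REJECT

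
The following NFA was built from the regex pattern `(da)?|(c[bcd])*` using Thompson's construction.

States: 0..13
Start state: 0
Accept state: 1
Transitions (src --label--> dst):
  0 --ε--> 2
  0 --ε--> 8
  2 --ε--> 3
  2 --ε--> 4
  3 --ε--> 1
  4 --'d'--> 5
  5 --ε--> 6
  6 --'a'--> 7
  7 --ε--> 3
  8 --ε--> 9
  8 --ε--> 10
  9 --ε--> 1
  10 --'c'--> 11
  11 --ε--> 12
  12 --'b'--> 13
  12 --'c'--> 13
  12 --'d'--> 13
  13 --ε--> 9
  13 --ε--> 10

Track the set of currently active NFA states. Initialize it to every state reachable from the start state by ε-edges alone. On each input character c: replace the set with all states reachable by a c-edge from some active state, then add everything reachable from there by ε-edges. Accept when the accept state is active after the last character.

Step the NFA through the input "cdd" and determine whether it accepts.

start: ε-closure({0}) = {0,1,2,3,4,8,9,10}
'c' @ 1: {11,12}
'd' @ 2: {1,9,10,13}  (accept∈set)
'd' @ 3: {}  — dead — no transitions
final: {}; accept 1 not in set

Answer: REJECT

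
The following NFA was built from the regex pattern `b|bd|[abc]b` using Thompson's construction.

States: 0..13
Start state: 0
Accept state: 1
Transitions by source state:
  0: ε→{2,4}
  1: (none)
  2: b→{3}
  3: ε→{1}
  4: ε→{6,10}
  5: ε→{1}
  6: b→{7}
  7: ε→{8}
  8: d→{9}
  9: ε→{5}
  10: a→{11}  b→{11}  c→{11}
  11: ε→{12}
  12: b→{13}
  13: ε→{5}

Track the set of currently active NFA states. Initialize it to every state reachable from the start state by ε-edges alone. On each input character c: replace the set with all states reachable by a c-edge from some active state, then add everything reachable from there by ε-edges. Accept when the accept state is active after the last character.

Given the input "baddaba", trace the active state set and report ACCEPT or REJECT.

Answer: REJECT

Steps:
initial (ε-close {0}): {0,2,4,6,10}
'b' @ 1: {1,3,7,8,11,12}  [accepting]
'a' @ 2: {}  — no active states
rest 'ddaba' ignored (set empty)
end set {} — state 1 not in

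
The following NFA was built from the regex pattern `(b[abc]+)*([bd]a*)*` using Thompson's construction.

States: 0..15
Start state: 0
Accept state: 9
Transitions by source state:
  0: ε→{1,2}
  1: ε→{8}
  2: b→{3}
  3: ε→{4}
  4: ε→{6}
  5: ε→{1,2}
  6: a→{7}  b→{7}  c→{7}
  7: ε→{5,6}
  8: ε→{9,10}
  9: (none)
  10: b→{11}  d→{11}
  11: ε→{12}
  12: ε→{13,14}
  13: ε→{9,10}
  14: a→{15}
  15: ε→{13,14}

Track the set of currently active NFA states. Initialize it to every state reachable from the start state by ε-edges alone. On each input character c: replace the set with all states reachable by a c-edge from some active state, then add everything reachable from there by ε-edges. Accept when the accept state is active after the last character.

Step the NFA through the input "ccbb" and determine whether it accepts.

start: ε-closure({0}) = {0,1,2,8,9,10}
'c' @ 1: {}  — dead — no transitions
rest 'cbb' ignored (set empty)
after full input: {}  (accept=9 not in)

Answer: REJECT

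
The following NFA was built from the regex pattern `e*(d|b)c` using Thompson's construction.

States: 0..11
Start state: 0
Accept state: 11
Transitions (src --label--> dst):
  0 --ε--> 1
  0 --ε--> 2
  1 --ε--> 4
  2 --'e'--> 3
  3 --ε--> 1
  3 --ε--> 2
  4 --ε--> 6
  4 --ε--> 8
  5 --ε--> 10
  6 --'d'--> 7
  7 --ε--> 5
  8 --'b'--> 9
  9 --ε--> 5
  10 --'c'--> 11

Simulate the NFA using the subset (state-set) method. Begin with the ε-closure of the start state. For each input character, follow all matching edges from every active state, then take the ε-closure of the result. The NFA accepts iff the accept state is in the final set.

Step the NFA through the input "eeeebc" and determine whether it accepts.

S₀ = ε-closure({0}) = {0,1,2,4,6,8}
'e' @ 1: {1,2,3,4,6,8}
'e' @ 2: {1,2,3,4,6,8}
'e' @ 3: {1,2,3,4,6,8}
'e' @ 4: {1,2,3,4,6,8}
'b' @ 5: {5,9,10}
'c' @ 6: {11}  [accepting]
after full input: {11}  (accept=11 in)

Answer: ACCEPT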